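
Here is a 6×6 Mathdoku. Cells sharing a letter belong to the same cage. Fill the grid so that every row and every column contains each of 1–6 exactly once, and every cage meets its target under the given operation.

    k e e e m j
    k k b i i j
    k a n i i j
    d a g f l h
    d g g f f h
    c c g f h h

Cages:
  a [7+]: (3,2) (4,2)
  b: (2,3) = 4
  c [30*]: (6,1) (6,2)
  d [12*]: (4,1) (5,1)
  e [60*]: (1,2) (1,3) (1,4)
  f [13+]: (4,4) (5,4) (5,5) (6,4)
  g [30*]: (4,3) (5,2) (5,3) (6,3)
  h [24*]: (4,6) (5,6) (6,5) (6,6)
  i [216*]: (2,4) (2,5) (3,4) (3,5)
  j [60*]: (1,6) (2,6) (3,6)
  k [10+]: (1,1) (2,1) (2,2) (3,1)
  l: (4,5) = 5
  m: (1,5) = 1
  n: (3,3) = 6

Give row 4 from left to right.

Cage m is a single given cell, so (1,5) = 1.
Cage b is given, so (2,3) = 4.
Cage n is a single given cell; hence (3,3) = 6.
Cage l is a single given cell, leaving (4,5) = 5.
Cage j has product 60, leaving (1,6) = 6.
In row 1, 2 can only go at (1,1), so (1,1) = 2.
Cage k needs sum 10, which forces (2,2) = 2.
Row 2 now contains 2, leaving (2,6) = 5.
Column 6 already has 5, which forces (3,6) = 2.
Column 2 already has 2, so (4,2) = 6.
6 is placed in column 2, which forces (6,2) = 5.
Row 2 now contains 5, leaving (2,1) = 1.
Cage k needs sum 10, so (3,1) = 5.
Column 2 already has 5; hence (3,2) = 1.
Column 2 already has 1, so (5,2) = 3.
Cage g has product 30; hence (5,3) = 5.
5 is placed in row 6, so (6,1) = 6.
Cage h needs product 24; hence (6,5) = 2.
Column 2 already has 3, leaving (1,2) = 4.
Column 3 already has 5; hence (1,3) = 3.
Cage e needs product 60, which forces (1,4) = 5.
Cage d needs two cells with product 12; hence (4,1) = 3.
Cage g has product 30, which forces (4,3) = 2.
3 is placed in row 5, which forces (5,1) = 4.
Row 5 already has 4; hence (5,5) = 6.
Row 5 already has 4, so (5,6) = 1.
Cage g has product 30; hence (6,3) = 1.
Cage i needs product 216; hence (2,4) = 6.
6 is placed in column 5, so (2,5) = 3.
The 4 cells of cage i must have product 216, leaving (3,4) = 3.
Cage i has product 216, leaving (3,5) = 4.
The 4 cells of cage f must have sum 13, leaving (4,4) = 1.
Column 6 already has 1; hence (4,6) = 4.
1 is placed in row 5, leaving (5,4) = 2.
The 4 cells of cage f must have sum 13, which forces (6,4) = 4.
The 4 cells of cage h must have product 24, which forces (6,6) = 3.
The full grid is 2 4 3 5 1 6 / 1 2 4 6 3 5 / 5 1 6 3 4 2 / 3 6 2 1 5 4 / 4 3 5 2 6 1 / 6 5 1 4 2 3.

3 6 2 1 5 4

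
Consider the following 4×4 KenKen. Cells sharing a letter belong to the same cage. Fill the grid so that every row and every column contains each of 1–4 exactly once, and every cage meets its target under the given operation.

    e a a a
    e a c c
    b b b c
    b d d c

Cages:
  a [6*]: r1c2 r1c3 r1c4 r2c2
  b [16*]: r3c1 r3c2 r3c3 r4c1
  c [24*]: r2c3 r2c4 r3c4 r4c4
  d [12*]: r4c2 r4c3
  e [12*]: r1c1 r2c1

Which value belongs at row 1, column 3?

1

Cage a needs product 6, leaving r2c2 = 1.
Cage b needs product 16, which forces r4c1 = 2.
Row 1 needs a 4, and only r1c1 is open for it.
4 is placed in column 1; hence r2c1 = 3.
4 is placed in column 1, which forces r3c1 = 1.
Cage c has product 24, so r3c4 = 3.
Cage c needs product 24, which forces r4c4 = 1.
The 4 cells of cage a must have product 6, which forces r1c2 = 3.
Cage a needs product 6, leaving r1c3 = 1.
Column 4 already has 1, which forces r1c4 = 2.
2 is placed in column 4, which forces r2c4 = 4.
Column 2 already has 3, which forces r4c2 = 4.
4 is placed in row 4, so r4c3 = 3.
4 is placed in row 2, leaving r2c3 = 2.
4 is placed in column 2, which forces r3c2 = 2.
Cage b has product 16, so r3c3 = 4.
Filled in: 4 3 1 2 / 3 1 2 4 / 1 2 4 3 / 2 4 3 1.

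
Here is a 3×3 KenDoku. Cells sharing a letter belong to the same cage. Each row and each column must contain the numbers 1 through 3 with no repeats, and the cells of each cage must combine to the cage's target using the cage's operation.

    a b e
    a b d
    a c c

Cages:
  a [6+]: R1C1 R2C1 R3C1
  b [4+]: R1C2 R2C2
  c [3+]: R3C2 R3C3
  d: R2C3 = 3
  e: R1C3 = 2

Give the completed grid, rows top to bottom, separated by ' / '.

Cage e is given, so R1C3 = 2.
Cage d is a single given cell, so R2C3 = 3.
Column 3 already has 2; hence R3C3 = 1.
The two cells of cage b must have sum 4, leaving R1C2 = 3.
Row 2 now contains 3, leaving R2C2 = 1.
Row 3 already has 1; hence R3C2 = 2.
Row 1 now contains 3, which forces R1C1 = 1.
1 is placed in row 2, which forces R2C1 = 2.
Row 3 already has 2, which forces R3C1 = 3.

1 3 2 / 2 1 3 / 3 2 1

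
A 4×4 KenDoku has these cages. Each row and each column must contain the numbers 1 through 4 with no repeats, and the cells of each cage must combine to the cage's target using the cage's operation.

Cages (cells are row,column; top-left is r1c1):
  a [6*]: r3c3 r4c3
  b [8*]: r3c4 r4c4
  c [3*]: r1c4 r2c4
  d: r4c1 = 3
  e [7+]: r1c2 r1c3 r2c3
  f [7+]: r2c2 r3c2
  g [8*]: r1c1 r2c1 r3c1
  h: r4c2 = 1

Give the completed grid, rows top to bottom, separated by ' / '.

4 2 1 3 / 2 3 4 1 / 1 4 3 2 / 3 1 2 4

Cage d is given, so r4c1 = 3.
H is a freebie, so r4c2 = 1.
Row 4 now contains 3, so r4c3 = 2.
Row 4 now contains 2; hence r4c4 = 4.
Column 3 now contains 2, which forces r3c3 = 3.
Column 4 already has 4, which forces r3c4 = 2.
Cage e needs sum 7; hence r1c2 = 2.
The two cells of cage f must have sum 7, which forces r2c2 = 3.
Row 2 already has 3, which forces r2c4 = 1.
3 is placed in row 3; hence r3c2 = 4.
Cage g has product 8, so r1c1 = 4.
The 3 cells of cage e must have sum 7, leaving r1c3 = 1.
1 is placed in column 4, leaving r1c4 = 3.
The 3 cells of cage g must have product 8, which forces r2c1 = 2.
Row 2 now contains 1, leaving r2c3 = 4.
Row 3 now contains 4, leaving r3c1 = 1.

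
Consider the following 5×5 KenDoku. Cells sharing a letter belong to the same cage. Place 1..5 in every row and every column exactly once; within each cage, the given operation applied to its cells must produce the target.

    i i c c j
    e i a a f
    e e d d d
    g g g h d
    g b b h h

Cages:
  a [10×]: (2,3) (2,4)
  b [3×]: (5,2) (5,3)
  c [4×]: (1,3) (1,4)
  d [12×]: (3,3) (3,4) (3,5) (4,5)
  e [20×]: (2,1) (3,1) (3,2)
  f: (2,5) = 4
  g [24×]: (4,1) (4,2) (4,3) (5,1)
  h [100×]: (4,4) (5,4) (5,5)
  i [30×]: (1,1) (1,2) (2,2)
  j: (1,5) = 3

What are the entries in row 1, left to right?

5 2 4 1 3

J is a freebie, leaving (1,5) = 3.
Cage f is a single given cell, leaving (2,5) = 4.
Column 5 already has 4; hence (3,5) = 1.
Cage h has product 100, leaving (4,4) = 5.
Column 5 now contains 1, which forces (4,5) = 2.
Cage h has product 100, so (5,4) = 4.
The 3 cells of cage h must have product 100; hence (5,5) = 5.
The two cells of cage c must have product 4, which forces (1,3) = 4.
4 is placed in column 4; hence (1,4) = 1.
Cage i needs product 30, leaving (2,2) = 3.
Cage a's pair has product 10, so (2,3) = 5.
Column 4 already has 5, leaving (2,4) = 2.
Column 4 now contains 2, leaving (3,4) = 3.
The 4 cells of cage g must have product 24; hence (5,1) = 2.
Column 2 now contains 3, so (5,2) = 1.
Row 5 already has 1, which forces (5,3) = 3.
2 is placed in column 1, which forces (1,1) = 5.
Cage i needs product 30, which forces (1,2) = 2.
Row 2 already has 2; hence (2,1) = 1.
5 is placed in column 1; hence (3,1) = 4.
4 is placed in row 3; hence (3,2) = 5.
Row 3 now contains 3; hence (3,3) = 2.
The 4 cells of cage g must have product 24; hence (4,1) = 3.
Column 2 already has 1, leaving (4,2) = 4.
Column 3 already has 3, leaving (4,3) = 1.
Filled in: 5 2 4 1 3 / 1 3 5 2 4 / 4 5 2 3 1 / 3 4 1 5 2 / 2 1 3 4 5.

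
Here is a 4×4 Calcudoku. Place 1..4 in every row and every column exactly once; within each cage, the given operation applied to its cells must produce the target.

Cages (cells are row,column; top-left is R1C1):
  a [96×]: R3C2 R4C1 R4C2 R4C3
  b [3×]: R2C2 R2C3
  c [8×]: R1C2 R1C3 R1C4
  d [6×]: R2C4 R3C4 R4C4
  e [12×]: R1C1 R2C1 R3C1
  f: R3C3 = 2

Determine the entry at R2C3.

The 4 cells of cage a must have product 96, which forces R3C2 = 4.
Cage f is a single given cell; hence R3C3 = 2.
Row 1 needs a 3, and only R1C1 is open for it.
Cage e needs product 12, so R2C1 = 4.
Column 1 already has 3, so R3C1 = 1.
Row 3 already has 1, leaving R3C4 = 3.
4 is placed in column 1, so R4C1 = 2.
Row 4 now contains 2; hence R4C2 = 3.
Row 4 already has 3; hence R4C3 = 4.
Row 4 now contains 2, so R4C4 = 1.
Cage c has product 8, so R1C2 = 2.
Column 3 now contains 4, which forces R1C3 = 1.
Cage c needs product 8, leaving R1C4 = 4.
Column 2 already has 3, leaving R2C2 = 1.
The two cells of cage b must have product 3, so R2C3 = 3.
1 is placed in column 4, so R2C4 = 2.
Completed grid: 3 2 1 4 / 4 1 3 2 / 1 4 2 3 / 2 3 4 1.

3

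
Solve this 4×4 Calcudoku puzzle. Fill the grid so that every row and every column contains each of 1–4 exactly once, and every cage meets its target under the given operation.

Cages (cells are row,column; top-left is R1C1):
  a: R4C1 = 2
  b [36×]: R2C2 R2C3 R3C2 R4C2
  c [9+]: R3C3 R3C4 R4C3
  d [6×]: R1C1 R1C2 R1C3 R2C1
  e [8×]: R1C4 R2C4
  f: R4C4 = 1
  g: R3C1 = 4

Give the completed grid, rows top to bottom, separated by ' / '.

Cage d has product 6, leaving R2C1 = 1.
1 is placed in row 2; hence R2C2 = 4.
Cage b needs product 36, leaving R2C3 = 3.
Row 2 already has 4, which forces R2C4 = 2.
G is a freebie, so R3C1 = 4.
4 is placed in row 3, so R3C4 = 3.
Cage a is given, so R4C1 = 2.
Row 4 already has 2, which forces R4C3 = 4.
Cage f is a single given cell, leaving R4C4 = 1.
Column 1 already has 2, so R1C1 = 3.
2 is placed in column 4, leaving R1C4 = 4.
3 is placed in row 3, so R3C2 = 1.
Cage c has sum 9; hence R3C3 = 2.
Row 4 already has 1, which forces R4C2 = 3.
1 is placed in column 2; hence R1C2 = 2.
Column 3 already has 2, which forces R1C3 = 1.

3 2 1 4 / 1 4 3 2 / 4 1 2 3 / 2 3 4 1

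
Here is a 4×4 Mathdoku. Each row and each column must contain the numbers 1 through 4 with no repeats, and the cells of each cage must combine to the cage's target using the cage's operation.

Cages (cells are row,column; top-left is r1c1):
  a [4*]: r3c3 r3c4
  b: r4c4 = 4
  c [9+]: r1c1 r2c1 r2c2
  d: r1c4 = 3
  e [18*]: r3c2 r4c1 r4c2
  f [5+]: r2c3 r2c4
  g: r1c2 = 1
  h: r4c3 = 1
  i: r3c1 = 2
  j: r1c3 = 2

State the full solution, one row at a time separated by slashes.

4 1 2 3 / 1 4 3 2 / 2 3 4 1 / 3 2 1 4

Cage g is given, leaving r1c2 = 1.
J is a freebie, which forces r1c3 = 2.
Cage d is given, leaving r1c4 = 3.
Cage i is given, leaving r3c1 = 2.
Cage e needs product 18; hence r3c2 = 3.
Cage e needs product 18, leaving r4c1 = 3.
Cage e needs product 18, which forces r4c2 = 2.
Cage h is given, leaving r4c3 = 1.
Cage b is a single given cell, leaving r4c4 = 4.
Row 1 now contains 3, which forces r1c1 = 4.
Cage c has sum 9, which forces r2c1 = 1.
Column 2 now contains 2, which forces r2c2 = 4.
4 is placed in row 2; hence r2c3 = 3.
1 is placed in row 2, so r2c4 = 2.
1 is placed in column 3, so r3c3 = 4.
4 is placed in column 4, so r3c4 = 1.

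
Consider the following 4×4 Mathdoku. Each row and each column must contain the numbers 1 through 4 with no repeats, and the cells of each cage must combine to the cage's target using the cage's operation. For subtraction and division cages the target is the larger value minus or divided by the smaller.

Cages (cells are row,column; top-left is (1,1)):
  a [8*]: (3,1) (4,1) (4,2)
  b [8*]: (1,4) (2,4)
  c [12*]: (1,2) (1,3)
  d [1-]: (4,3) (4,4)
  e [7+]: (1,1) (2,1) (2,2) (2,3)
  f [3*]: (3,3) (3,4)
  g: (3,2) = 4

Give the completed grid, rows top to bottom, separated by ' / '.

Cage e has sum 7, leaving (1,1) = 1.
Cage g is given, so (3,2) = 4.
Column 2 now contains 4, so (1,2) = 3.
The two cells of cage c must have product 12; hence (1,3) = 4.
Row 1 already has 4, which forces (1,4) = 2.
Column 4 already has 2, so (2,4) = 4.
Row 3 now contains 4, leaving (3,1) = 2.
Cage a needs product 8, so (4,1) = 4.
The 3 cells of cage a must have product 8, so (4,2) = 1.
1 is placed in row 4, so (4,4) = 3.
Column 1 now contains 2, which forces (2,1) = 3.
Column 2 now contains 1, leaving (2,2) = 2.
Cage e has sum 7; hence (2,3) = 1.
The two cells of cage f must have product 3; hence (3,3) = 3.
Column 4 now contains 3, leaving (3,4) = 1.
3 is placed in row 4, so (4,3) = 2.

1 3 4 2 / 3 2 1 4 / 2 4 3 1 / 4 1 2 3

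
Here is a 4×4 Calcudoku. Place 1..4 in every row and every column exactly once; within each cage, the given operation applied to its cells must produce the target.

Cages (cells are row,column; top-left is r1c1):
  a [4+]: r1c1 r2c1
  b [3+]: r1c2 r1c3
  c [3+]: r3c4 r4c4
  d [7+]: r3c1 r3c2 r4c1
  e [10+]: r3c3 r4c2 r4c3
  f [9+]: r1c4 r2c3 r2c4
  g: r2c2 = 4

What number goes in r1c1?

Cage g is a single given cell; hence r2c2 = 4.
Column 2 now contains 4, leaving r4c2 = 3.
The 3 cells of cage f must have sum 9, so r1c4 = 4.
Cage e needs sum 10, which forces r3c3 = 3.
Cage e needs sum 10, leaving r4c3 = 4.
Column 3 already has 3, so r2c3 = 2.
The 3 cells of cage f must have sum 9, so r2c4 = 3.
Cage d needs sum 7, which forces r3c1 = 4.
The two cells of cage a must have sum 4, so r1c1 = 3.
The two cells of cage b must have sum 3; hence r1c2 = 2.
Column 3 already has 2, which forces r1c3 = 1.
3 is placed in row 2, so r2c1 = 1.
Column 2 already has 2, so r3c2 = 1.
Row 3 already has 1, so r3c4 = 2.
1 is placed in column 1, which forces r4c1 = 2.
Column 4 now contains 2; hence r4c4 = 1.
Completed grid: 3 2 1 4 / 1 4 2 3 / 4 1 3 2 / 2 3 4 1.

3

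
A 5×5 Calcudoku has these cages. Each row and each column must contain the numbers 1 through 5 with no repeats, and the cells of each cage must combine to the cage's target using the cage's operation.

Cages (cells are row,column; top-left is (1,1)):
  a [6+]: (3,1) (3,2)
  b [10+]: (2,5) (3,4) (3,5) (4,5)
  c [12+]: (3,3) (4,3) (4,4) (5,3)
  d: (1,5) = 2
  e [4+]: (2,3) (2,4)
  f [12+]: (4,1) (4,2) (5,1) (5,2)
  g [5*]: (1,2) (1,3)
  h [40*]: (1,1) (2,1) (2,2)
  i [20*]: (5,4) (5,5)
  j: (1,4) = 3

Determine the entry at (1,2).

Cage j is given, so (1,4) = 3.
Cage d is a single given cell, which forces (1,5) = 2.
Column 4 now contains 3, which forces (2,4) = 1.
Row 2 already has 1, leaving (2,3) = 3.
Row 2 already has 3, leaving (2,5) = 4.
The 4 cells of cage b must have sum 10, leaving (3,4) = 2.
Column 5 already has 4, which forces (5,5) = 5.
Cage h needs product 40, leaving (1,1) = 4.
Row 5 now contains 5, leaving (5,4) = 4.
4 is placed in column 4; hence (4,4) = 5.
Cage f needs sum 12, so (4,1) = 3.
Cage f needs sum 12, so (4,2) = 4.
3 is placed in row 4, so (4,5) = 1.
Cage f has sum 12; hence (5,1) = 2.
Cage f has sum 12; hence (5,2) = 3.
Row 5 already has 2, leaving (5,3) = 1.
Cage g needs two cells with product 5; hence (1,2) = 1.
Column 3 now contains 1; hence (1,3) = 5.
2 is placed in column 1, leaving (2,1) = 5.
Cage h needs product 40, so (2,2) = 2.
Column 1 now contains 5, so (3,1) = 1.
1 is placed in column 2, leaving (3,2) = 5.
Column 3 now contains 1; hence (3,3) = 4.
1 is placed in column 5, which forces (3,5) = 3.
Row 4 now contains 1, leaving (4,3) = 2.
The full grid is 4 1 5 3 2 / 5 2 3 1 4 / 1 5 4 2 3 / 3 4 2 5 1 / 2 3 1 4 5.

1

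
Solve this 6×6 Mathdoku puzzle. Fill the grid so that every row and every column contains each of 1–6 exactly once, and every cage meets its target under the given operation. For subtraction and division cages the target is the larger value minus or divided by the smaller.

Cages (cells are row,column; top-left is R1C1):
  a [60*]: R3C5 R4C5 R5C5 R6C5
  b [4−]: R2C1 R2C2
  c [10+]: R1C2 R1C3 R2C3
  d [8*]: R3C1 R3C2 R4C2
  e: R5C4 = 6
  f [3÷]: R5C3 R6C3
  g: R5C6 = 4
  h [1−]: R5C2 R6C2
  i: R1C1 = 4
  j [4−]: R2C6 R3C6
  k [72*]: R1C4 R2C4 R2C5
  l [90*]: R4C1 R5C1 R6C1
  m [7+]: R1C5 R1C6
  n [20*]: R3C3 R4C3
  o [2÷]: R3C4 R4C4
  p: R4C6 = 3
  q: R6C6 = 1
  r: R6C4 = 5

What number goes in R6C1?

3

Cage i is given, leaving R1C1 = 4.
P is a freebie; hence R4C6 = 3.
Cage e is given, leaving R5C4 = 6.
Cage g is a single given cell, leaving R5C6 = 4.
R is a freebie, which forces R6C4 = 5.
Q is a freebie, leaving R6C6 = 1.
Column 4 already has 6, which forces R1C4 = 3.
Cage k has product 72, so R2C4 = 4.
The 3 cells of cage k must have product 72, leaving R2C5 = 6.
Row 2 now contains 6, leaving R2C6 = 2.
2 is placed in column 6, so R3C6 = 6.
Cage m needs two cells with sum 7, leaving R1C5 = 2.
Column 6 now contains 6; hence R1C6 = 5.
Cage c needs sum 10, which forces R2C3 = 3.
Column 3 already has 3, leaving R6C3 = 6.
The 3 cells of cage c must have sum 10; hence R1C2 = 6.
6 is placed in column 3, leaving R1C3 = 1.
The 3 cells of cage l must have product 90; hence R4C1 = 6.
Cage l has product 90, leaving R5C1 = 5.
Cage f's pair has quotient 3, so R5C3 = 2.
Row 6 now contains 6, leaving R6C1 = 3.
Row 6 now contains 3; hence R6C5 = 4.
5 is placed in column 1, so R2C1 = 1.
The two cells of cage b must have difference 4, so R2C2 = 5.
Column 1 now contains 1, so R3C1 = 2.
Row 3 now contains 2; hence R3C4 = 1.
Column 4 now contains 1, so R4C4 = 2.
Row 6 already has 4, which forces R6C2 = 2.
Row 3 already has 1, which forces R3C2 = 4.
Row 3 now contains 4, so R3C3 = 5.
5 is placed in row 3, which forces R3C5 = 3.
The 3 cells of cage d must have product 8; hence R4C2 = 1.
Column 3 now contains 5, which forces R4C3 = 4.
Row 4 already has 1; hence R4C5 = 5.
Column 2 already has 1, leaving R5C2 = 3.
3 is placed in column 5, leaving R5C5 = 1.
Completed grid: 4 6 1 3 2 5 / 1 5 3 4 6 2 / 2 4 5 1 3 6 / 6 1 4 2 5 3 / 5 3 2 6 1 4 / 3 2 6 5 4 1.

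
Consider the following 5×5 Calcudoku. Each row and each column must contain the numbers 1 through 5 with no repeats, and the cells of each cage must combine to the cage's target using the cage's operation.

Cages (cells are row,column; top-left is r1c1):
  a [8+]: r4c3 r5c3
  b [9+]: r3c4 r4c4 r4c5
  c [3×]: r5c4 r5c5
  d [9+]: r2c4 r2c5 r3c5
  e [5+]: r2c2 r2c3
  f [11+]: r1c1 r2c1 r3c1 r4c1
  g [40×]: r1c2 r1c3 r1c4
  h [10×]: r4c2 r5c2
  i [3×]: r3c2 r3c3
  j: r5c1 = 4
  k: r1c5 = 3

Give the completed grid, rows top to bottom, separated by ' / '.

Cage k is a single given cell, leaving r1c5 = 3.
J is a freebie, which forces r5c1 = 4.
Column 5 now contains 3, so r5c5 = 1.
1 is placed in row 5, so r5c4 = 3.
Column 4 already has 3, so r2c4 = 2.
The 3 cells of cage d must have sum 9, so r2c5 = 5.
Column 4 now contains 2, leaving r3c4 = 4.
Cage d has sum 9, leaving r3c5 = 2.
Cage a's pair has sum 8, so r4c3 = 3.
Column 5 already has 2, so r4c5 = 4.
Row 5 already has 3, which forces r5c3 = 5.
Column 4 now contains 4, so r1c4 = 5.
The two cells of cage i must have product 3, leaving r3c2 = 3.
Column 3 now contains 3, so r3c3 = 1.
Cage h's pair has product 10, leaving r4c2 = 5.
Cage b has sum 9, so r4c4 = 1.
Row 5 now contains 5, leaving r5c2 = 2.
The 4 cells of cage f must have sum 11; hence r1c1 = 1.
Column 2 already has 2, leaving r1c2 = 4.
The 3 cells of cage g must have product 40; hence r1c3 = 2.
Cage f needs sum 11, so r2c1 = 3.
Cage e needs two cells with sum 5, leaving r2c2 = 1.
Column 3 now contains 1, so r2c3 = 4.
Row 3 now contains 1; hence r3c1 = 5.
Row 4 already has 1; hence r4c1 = 2.

1 4 2 5 3 / 3 1 4 2 5 / 5 3 1 4 2 / 2 5 3 1 4 / 4 2 5 3 1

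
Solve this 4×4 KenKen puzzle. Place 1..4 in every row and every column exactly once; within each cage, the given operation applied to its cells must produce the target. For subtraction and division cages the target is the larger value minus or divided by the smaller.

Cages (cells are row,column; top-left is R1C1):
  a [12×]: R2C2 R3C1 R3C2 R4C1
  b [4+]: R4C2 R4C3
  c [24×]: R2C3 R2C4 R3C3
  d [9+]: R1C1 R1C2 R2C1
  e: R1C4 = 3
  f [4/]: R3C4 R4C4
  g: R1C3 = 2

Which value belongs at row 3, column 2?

2

Cage g is given, so R1C3 = 2.
E is a freebie, which forces R1C4 = 3.
The 3 cells of cage d must have sum 9, which forces R1C1 = 1.
3 is placed in row 1, so R1C2 = 4.
Cage d has sum 9, which forces R2C1 = 4.
4 is placed in row 2; hence R2C3 = 3.
The 3 cells of cage c must have product 24, which forces R2C4 = 2.
Column 3 already has 3, which forces R3C3 = 4.
Row 3 already has 4, which forces R3C4 = 1.
Column 3 already has 3; hence R4C3 = 1.
1 is placed in column 4, so R4C4 = 4.
Row 2 already has 2, leaving R2C2 = 1.
Cage a needs product 12, so R3C1 = 3.
The 4 cells of cage a must have product 12, which forces R3C2 = 2.
Cage a needs product 12, leaving R4C1 = 2.
Row 4 already has 1, leaving R4C2 = 3.
The full grid is 1 4 2 3 / 4 1 3 2 / 3 2 4 1 / 2 3 1 4.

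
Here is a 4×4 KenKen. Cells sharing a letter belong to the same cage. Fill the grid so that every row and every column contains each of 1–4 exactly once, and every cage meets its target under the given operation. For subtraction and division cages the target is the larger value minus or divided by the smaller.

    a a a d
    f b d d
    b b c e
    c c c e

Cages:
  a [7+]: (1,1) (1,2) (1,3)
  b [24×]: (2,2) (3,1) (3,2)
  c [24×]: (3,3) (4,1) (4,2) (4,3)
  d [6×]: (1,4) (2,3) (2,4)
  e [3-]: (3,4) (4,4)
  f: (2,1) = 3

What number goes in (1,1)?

4

Cage f is a single given cell, so (2,1) = 3.
Cage d needs product 6, leaving (1,4) = 3.
Cage b has product 24, leaving (3,2) = 3.
Cage c needs product 24, leaving (4,3) = 3.
Row 2 needs a 4, and only (2,2) is open for it.
Cage b needs product 24, leaving (3,1) = 2.
Cage c has product 24; hence (4,2) = 2.
The 3 cells of cage a must have sum 7, so (1,1) = 4.
2 is placed in column 2, leaving (1,2) = 1.
Cage a has sum 7; hence (1,3) = 2.
Column 3 already has 2, so (2,3) = 1.
Row 2 already has 1, leaving (2,4) = 2.
1 is placed in column 3, so (3,3) = 4.
Row 3 already has 4, which forces (3,4) = 1.
Column 1 now contains 4, so (4,1) = 1.
1 is placed in column 4, so (4,4) = 4.
Filled in: 4 1 2 3 / 3 4 1 2 / 2 3 4 1 / 1 2 3 4.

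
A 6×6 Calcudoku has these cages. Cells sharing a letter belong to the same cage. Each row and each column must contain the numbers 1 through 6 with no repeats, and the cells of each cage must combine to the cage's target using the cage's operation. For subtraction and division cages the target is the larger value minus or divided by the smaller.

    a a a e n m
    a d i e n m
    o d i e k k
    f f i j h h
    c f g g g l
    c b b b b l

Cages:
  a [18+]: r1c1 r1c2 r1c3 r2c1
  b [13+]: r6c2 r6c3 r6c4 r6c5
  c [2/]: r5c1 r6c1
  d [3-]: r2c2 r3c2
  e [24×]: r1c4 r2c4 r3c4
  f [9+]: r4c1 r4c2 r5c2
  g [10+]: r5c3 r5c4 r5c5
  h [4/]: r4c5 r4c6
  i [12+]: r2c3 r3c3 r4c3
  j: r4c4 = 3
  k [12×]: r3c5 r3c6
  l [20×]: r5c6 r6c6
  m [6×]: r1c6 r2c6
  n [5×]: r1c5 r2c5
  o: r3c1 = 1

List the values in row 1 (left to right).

Cage o is given, so r3c1 = 1.
J is a freebie, so r4c4 = 3.
The pair r1c5/r2c5 in column 5 holds {1, 5}, which forces r4c5 = 4.
R5c6 and r6c6 in column 6 are {4, 5}, leaving r4c6 = 1.
Column 6 needs a 6, and only r3c6 is open for it.
Row 3 now contains 6, which forces r3c4 = 4.
Row 3 now contains 6, so r3c5 = 2.
Cage g has sum 10; hence r5c5 = 3.
Column 5 now contains 3; hence r6c5 = 6.
Cage b has sum 13, which forces r6c4 = 2.
The 3 cells of cage g must have sum 10; hence r5c3 = 2.
Column 4 now contains 2; hence r5c4 = 5.
Row 5 now contains 5, so r5c6 = 4.
Column 6 already has 4; hence r6c6 = 5.
Row 5 already has 2, leaving r5c1 = 6.
Row 5 already has 2; hence r5c2 = 1.
The two cells of cage c must have quotient 2; hence r6c1 = 3.
Column 2 now contains 1, which forces r6c2 = 4.
Row 6 now contains 4, so r6c3 = 1.
Column 3 now contains 1, so r2c3 = 4.
The 3 cells of cage i must have sum 12, which forces r3c3 = 3.
6 is placed in column 1, leaving r4c1 = 2.
Cage f has sum 9, leaving r4c2 = 6.
Cage i needs sum 12, so r4c3 = 5.
The 4 cells of cage a must have sum 18, leaving r1c1 = 4.
The 4 cells of cage a must have sum 18, so r1c2 = 3.
Column 3 now contains 5; hence r1c3 = 6.
Row 1 now contains 6, leaving r1c4 = 1.
Row 1 already has 1, which forces r1c5 = 5.
Row 1 already has 3, which forces r1c6 = 2.
Row 2 now contains 4, so r2c1 = 5.
Column 2 now contains 6, so r2c2 = 2.
1 is placed in column 4, so r2c4 = 6.
Column 5 now contains 5, leaving r2c5 = 1.
Column 6 now contains 2, leaving r2c6 = 3.
Row 3 already has 3, leaving r3c2 = 5.
The full grid is 4 3 6 1 5 2 / 5 2 4 6 1 3 / 1 5 3 4 2 6 / 2 6 5 3 4 1 / 6 1 2 5 3 4 / 3 4 1 2 6 5.

4 3 6 1 5 2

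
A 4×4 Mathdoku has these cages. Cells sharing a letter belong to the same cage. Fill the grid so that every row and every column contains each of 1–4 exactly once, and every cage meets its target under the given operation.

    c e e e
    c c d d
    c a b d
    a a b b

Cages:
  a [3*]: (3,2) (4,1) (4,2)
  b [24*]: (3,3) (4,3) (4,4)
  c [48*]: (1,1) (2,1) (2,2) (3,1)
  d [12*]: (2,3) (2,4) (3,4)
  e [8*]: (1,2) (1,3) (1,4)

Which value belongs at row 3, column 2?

The 3 cells of cage a must have product 3; hence (3,2) = 1.
The 3 cells of cage a must have product 3; hence (4,1) = 1.
The 3 cells of cage a must have product 3, leaving (4,2) = 3.
Cage c has product 48; hence (2,2) = 2.
The 3 cells of cage b must have product 24, which forces (3,3) = 3.
Column 2 already has 2; hence (1,2) = 4.
Cage d needs product 12, leaving (2,3) = 1.
The 3 cells of cage d must have product 12, so (2,4) = 3.
Cage d needs product 12, so (3,4) = 4.
Column 4 now contains 4; hence (4,4) = 2.
Cage c needs product 48; hence (1,1) = 3.
Column 3 already has 1, leaving (1,3) = 2.
Column 4 now contains 2, which forces (1,4) = 1.
3 is placed in row 2, so (2,1) = 4.
Row 3 now contains 4, so (3,1) = 2.
2 is placed in row 4; hence (4,3) = 4.
Filled in: 3 4 2 1 / 4 2 1 3 / 2 1 3 4 / 1 3 4 2.

1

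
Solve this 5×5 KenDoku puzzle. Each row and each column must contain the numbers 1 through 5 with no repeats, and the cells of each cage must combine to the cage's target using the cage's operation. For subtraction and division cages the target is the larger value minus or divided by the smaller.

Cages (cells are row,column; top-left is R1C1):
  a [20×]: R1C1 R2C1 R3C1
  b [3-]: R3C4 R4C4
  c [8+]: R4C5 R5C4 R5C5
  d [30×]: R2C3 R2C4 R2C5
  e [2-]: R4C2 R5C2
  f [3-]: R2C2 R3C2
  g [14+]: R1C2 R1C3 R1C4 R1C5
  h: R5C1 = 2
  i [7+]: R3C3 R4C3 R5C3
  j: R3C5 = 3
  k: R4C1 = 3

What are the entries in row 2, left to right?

J is a freebie, leaving R3C5 = 3.
K is a freebie, leaving R4C1 = 3.
H is a freebie, which forces R5C1 = 2.
The only place for 1 in row 1 is R1C1.
Row 2 needs a 1, and only R2C2 is open for it.
Cage f's pair has difference 3, leaving R3C2 = 4.
Column 2 already has 4, leaving R5C2 = 3.
Cage a needs product 20, leaving R2C1 = 4.
4 is placed in row 3, so R3C1 = 5.
Cage e's pair has difference 2, which forces R4C2 = 5.
The 3 cells of cage c must have sum 8, which forces R4C5 = 2.
5 is placed in column 2, which forces R1C2 = 2.
Column 5 already has 2; hence R2C5 = 5.
The 3 cells of cage i must have sum 7; hence R3C3 = 2.
The two cells of cage b must have difference 3, so R3C4 = 1.
Row 4 already has 2, so R4C4 = 4.
Column 4 now contains 1, leaving R5C4 = 5.
5 is placed in column 5; hence R5C5 = 1.
Cage g has sum 14; hence R1C3 = 5.
Column 4 already has 5; hence R1C4 = 3.
5 is placed in column 5; hence R1C5 = 4.
Column 3 already has 2, which forces R2C3 = 3.
Cage d needs product 30, which forces R2C4 = 2.
Row 4 already has 4, so R4C3 = 1.
Row 5 now contains 1, leaving R5C3 = 4.
Filled in: 1 2 5 3 4 / 4 1 3 2 5 / 5 4 2 1 3 / 3 5 1 4 2 / 2 3 4 5 1.

4 1 3 2 5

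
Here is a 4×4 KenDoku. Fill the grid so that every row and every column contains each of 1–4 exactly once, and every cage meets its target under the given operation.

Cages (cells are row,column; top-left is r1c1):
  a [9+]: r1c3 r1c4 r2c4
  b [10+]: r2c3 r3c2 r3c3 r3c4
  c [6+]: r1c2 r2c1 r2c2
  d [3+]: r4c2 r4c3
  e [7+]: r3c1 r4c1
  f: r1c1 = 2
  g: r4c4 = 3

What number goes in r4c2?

Cage f is given, which forces r1c1 = 2.
G is a freebie, which forces r4c4 = 3.
Cage e's pair has sum 7; hence r3c1 = 3.
Row 4 now contains 3, so r4c1 = 4.
Column 1 now contains 3, so r2c1 = 1.
Cage b needs sum 10, which forces r2c3 = 3.
Column 3 already has 3, which forces r1c3 = 4.
Cage a has sum 9, which forces r1c4 = 1.
The 3 cells of cage a must have sum 9, leaving r2c4 = 4.
4 is placed in column 4, which forces r3c4 = 2.
1 is placed in row 1; hence r1c2 = 3.
Row 2 now contains 4, leaving r2c2 = 2.
The 4 cells of cage b must have sum 10, which forces r3c2 = 4.
2 is placed in row 3; hence r3c3 = 1.
Column 2 already has 2, which forces r4c2 = 1.
Column 3 already has 1, which forces r4c3 = 2.
Completed grid: 2 3 4 1 / 1 2 3 4 / 3 4 1 2 / 4 1 2 3.

1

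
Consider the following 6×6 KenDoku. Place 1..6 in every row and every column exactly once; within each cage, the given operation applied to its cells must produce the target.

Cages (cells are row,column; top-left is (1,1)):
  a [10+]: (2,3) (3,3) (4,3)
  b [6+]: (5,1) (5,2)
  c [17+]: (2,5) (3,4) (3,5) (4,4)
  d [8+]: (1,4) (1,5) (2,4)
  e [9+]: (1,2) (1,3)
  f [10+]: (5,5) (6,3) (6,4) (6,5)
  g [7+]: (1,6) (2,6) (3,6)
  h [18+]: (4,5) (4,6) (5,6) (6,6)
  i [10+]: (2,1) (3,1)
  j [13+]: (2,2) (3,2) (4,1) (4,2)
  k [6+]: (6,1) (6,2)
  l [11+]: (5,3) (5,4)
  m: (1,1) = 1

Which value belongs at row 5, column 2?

Cage m is given; hence (1,1) = 1.
Column 1 needs a 3, and only (4,1) is open for it.
In column 1, 5 can only go at (6,1), so (6,1) = 5.
The two cells of cage k must have sum 6, which forces (6,2) = 1.
Cage f needs sum 10, which forces (5,5) = 1.
In row 5, 3 can only go at (5,6), so (5,6) = 3.
Row 6 needs a 6, and only (6,6) is open for it.
Column 1 needs a 2, and only (5,1) is open for it.
Row 5 now contains 2; hence (5,2) = 4.
The only place for 6 in column 2 is (1,2).
Cage e needs two cells with sum 9, so (1,3) = 3.
Row 4 needs a 6, and only (4,4) is open for it.
The two cells of cage l must have sum 11, so (5,3) = 6.
Column 4 already has 6, which forces (5,4) = 5.
Row 1 needs a 5, and only (1,5) is open for it.
The 3 cells of cage d must have sum 8, so (1,4) = 2.
Row 1 already has 2, so (1,6) = 4.
The 3 cells of cage d must have sum 8, so (2,4) = 1.
1 is placed in row 2, so (2,6) = 2.
2 is placed in column 6, which forces (3,6) = 1.
5 is placed in column 5, so (4,5) = 4.
Cage h needs sum 18, leaving (4,6) = 5.
Cage c needs sum 17, so (2,5) = 6.
Cage c has sum 17, which forces (3,4) = 3.
Cage c needs sum 17, which forces (3,5) = 2.
5 is placed in row 4, which forces (4,2) = 2.
5 is placed in row 4, leaving (4,3) = 1.
Column 4 now contains 3; hence (6,4) = 4.
Column 5 already has 2, leaving (6,5) = 3.
Row 2 now contains 6, leaving (2,1) = 4.
Cage j needs sum 13, so (2,2) = 3.
Row 2 now contains 4; hence (2,3) = 5.
The two cells of cage i must have sum 10, leaving (3,1) = 6.
Row 3 now contains 3, which forces (3,2) = 5.
Column 3 already has 5, which forces (3,3) = 4.
4 is placed in row 6; hence (6,3) = 2.
Filled in: 1 6 3 2 5 4 / 4 3 5 1 6 2 / 6 5 4 3 2 1 / 3 2 1 6 4 5 / 2 4 6 5 1 3 / 5 1 2 4 3 6.

4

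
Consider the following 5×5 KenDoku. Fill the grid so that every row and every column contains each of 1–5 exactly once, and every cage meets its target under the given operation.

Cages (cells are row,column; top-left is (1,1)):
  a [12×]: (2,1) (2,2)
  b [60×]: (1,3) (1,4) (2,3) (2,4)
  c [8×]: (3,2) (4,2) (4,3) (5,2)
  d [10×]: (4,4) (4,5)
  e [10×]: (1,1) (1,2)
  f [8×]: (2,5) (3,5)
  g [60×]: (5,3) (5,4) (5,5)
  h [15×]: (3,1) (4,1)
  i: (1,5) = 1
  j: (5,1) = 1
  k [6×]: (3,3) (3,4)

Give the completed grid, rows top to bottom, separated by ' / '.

I is a freebie, leaving (1,5) = 1.
Cage c needs product 8, which forces (4,3) = 1.
Cage j is a single given cell, leaving (5,1) = 1.
The 4 cells of cage c must have product 8, so (3,2) = 1.
The only place for 1 in row 2 is (2,4).
In row 2, 2 can only go at (2,5), so (2,5) = 2.
Column 5 already has 2, which forces (3,5) = 4.
Cage d's pair has product 10; hence (4,4) = 2.
Column 5 already has 2, which forces (4,5) = 5.
Column 5 now contains 5; hence (5,5) = 3.
Cage h's pair has product 15, so (3,1) = 5.
The two cells of cage k must have product 6, so (3,3) = 2.
Column 4 already has 2, which forces (3,4) = 3.
Row 4 now contains 5, leaving (4,1) = 3.
Row 4 already has 2, so (4,2) = 4.
The 4 cells of cage c must have product 8, so (5,2) = 2.
Column 1 now contains 5; hence (1,1) = 2.
Column 2 already has 2, leaving (1,2) = 5.
Row 1 already has 5, leaving (1,4) = 4.
3 is placed in column 1, leaving (2,1) = 4.
Column 2 already has 4, so (2,2) = 3.
3 is placed in row 2, so (2,3) = 5.
Column 3 now contains 5, leaving (5,3) = 4.
Column 4 already has 4, leaving (5,4) = 5.
Row 1 now contains 4, which forces (1,3) = 3.

2 5 3 4 1 / 4 3 5 1 2 / 5 1 2 3 4 / 3 4 1 2 5 / 1 2 4 5 3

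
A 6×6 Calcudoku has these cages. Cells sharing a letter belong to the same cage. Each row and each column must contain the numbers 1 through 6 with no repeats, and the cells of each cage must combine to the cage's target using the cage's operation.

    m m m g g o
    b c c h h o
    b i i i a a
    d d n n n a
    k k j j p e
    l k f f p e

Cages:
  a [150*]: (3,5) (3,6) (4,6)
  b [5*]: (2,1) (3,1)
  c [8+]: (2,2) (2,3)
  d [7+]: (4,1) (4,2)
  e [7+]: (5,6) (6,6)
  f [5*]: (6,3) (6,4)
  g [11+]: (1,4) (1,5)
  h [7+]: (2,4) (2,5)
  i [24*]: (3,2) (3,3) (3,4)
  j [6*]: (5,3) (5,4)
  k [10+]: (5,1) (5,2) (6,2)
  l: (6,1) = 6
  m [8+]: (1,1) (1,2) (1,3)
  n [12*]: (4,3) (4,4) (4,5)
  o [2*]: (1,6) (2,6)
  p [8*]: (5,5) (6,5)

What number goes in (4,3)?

6

Cage a needs product 150; hence (3,5) = 5.
Cage a has product 150, leaving (3,6) = 6.
Cage a needs product 150, so (4,6) = 5.
Cage l is given, which forces (6,1) = 6.
Cage g's pair has sum 11, which forces (1,4) = 5.
5 is placed in column 5, leaving (1,5) = 6.
The two cells of cage b must have product 5; hence (2,1) = 5.
Row 3 now contains 5; hence (3,1) = 1.
Column 4 already has 5; hence (6,4) = 1.
1 is placed in row 6, leaving (6,3) = 5.
Row 1 needs a 2, and only (1,6) is open for it.
Column 6 already has 2, which forces (2,6) = 1.
In row 5, 1 can only go at (5,3), so (5,3) = 1.
Cage m has sum 8; hence (1,2) = 1.
Cage n has product 12; hence (4,5) = 1.
The two cells of cage j must have product 6; hence (5,4) = 6.
Row 4 needs a 2, and only (4,4) is open for it.
Cage n has product 12; hence (4,3) = 6.
Cage c needs two cells with sum 8, which forces (2,2) = 6.
Column 3 now contains 6, which forces (2,3) = 2.
The 3 cells of cage i must have product 24, leaving (3,2) = 2.
The 3 cells of cage k must have sum 10, which forces (6,2) = 3.
Row 6 now contains 3, which forces (6,6) = 4.
Cage d needs two cells with sum 7; hence (4,1) = 3.
Column 2 now contains 3; hence (4,2) = 4.
Column 1 already has 3, which forces (5,1) = 2.
Column 2 already has 4, which forces (5,2) = 5.
Cage p needs two cells with product 8, so (5,5) = 4.
Column 6 now contains 4; hence (5,6) = 3.
Row 6 now contains 4, so (6,5) = 2.
Column 1 already has 3, so (1,1) = 4.
The 3 cells of cage m must have sum 8, so (1,3) = 3.
Cage h's pair has sum 7; hence (2,4) = 4.
Column 5 now contains 4, leaving (2,5) = 3.
3 is placed in column 3; hence (3,3) = 4.
Column 4 already has 4, which forces (3,4) = 3.
Completed grid: 4 1 3 5 6 2 / 5 6 2 4 3 1 / 1 2 4 3 5 6 / 3 4 6 2 1 5 / 2 5 1 6 4 3 / 6 3 5 1 2 4.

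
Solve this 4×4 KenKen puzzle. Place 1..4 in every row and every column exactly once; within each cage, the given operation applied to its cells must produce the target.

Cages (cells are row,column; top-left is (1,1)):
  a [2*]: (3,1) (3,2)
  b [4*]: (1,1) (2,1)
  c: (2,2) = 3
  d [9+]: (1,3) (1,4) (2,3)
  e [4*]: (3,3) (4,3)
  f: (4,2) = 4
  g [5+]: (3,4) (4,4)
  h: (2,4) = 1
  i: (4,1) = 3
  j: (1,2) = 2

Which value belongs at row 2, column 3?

2

Cage j is a single given cell, which forces (1,2) = 2.
Cage c is a single given cell, which forces (2,2) = 3.
Cage h is a single given cell; hence (2,4) = 1.
Column 2 now contains 2, leaving (3,2) = 1.
Row 3 now contains 1; hence (3,3) = 4.
I is a freebie, leaving (4,1) = 3.
Cage f is given, which forces (4,2) = 4.
4 is placed in column 3, which forces (4,3) = 1.
Row 4 now contains 4, so (4,4) = 2.
The two cells of cage b must have product 4, which forces (1,1) = 1.
Column 3 now contains 1, leaving (1,3) = 3.
The 3 cells of cage d must have sum 9, so (1,4) = 4.
Row 2 already has 1, leaving (2,1) = 4.
4 is placed in column 3, so (2,3) = 2.
Row 3 now contains 1, leaving (3,1) = 2.
Column 4 already has 2, leaving (3,4) = 3.
Completed grid: 1 2 3 4 / 4 3 2 1 / 2 1 4 3 / 3 4 1 2.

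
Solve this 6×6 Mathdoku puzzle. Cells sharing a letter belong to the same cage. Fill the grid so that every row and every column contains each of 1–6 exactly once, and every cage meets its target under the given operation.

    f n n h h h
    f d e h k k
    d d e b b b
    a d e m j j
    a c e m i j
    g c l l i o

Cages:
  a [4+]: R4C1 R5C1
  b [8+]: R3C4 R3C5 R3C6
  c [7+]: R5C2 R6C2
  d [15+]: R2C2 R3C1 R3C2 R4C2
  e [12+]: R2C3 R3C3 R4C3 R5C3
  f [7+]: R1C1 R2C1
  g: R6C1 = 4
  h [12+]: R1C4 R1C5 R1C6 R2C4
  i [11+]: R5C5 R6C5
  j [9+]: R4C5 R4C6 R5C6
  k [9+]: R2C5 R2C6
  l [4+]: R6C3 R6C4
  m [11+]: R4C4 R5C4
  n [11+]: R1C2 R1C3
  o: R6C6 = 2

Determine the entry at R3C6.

Cage g is given, leaving R6C1 = 4.
Cage o is given, which forces R6C6 = 2.
{1, 3} are confined to R4C1 and R5C1 in column 1, so R1C1 = 2.
Cage f needs two cells with sum 7, leaving R2C1 = 5.
Row 2 already has 5, leaving R2C6 = 6.
Cage d needs sum 15; hence R3C1 = 6.
The 4 cells of cage h must have sum 12, leaving R2C4 = 4.
The two cells of cage k must have sum 9; hence R2C5 = 3.
Row 2 already has 3, leaving R2C2 = 2.
2 is placed in row 2; hence R2C3 = 1.
Column 2 now contains 2; hence R5C2 = 1.
Column 3 now contains 1, leaving R6C3 = 3.
Row 6 now contains 3, so R6C4 = 1.
1 is placed in column 4, leaving R1C4 = 3.
Column 4 already has 3, so R3C4 = 2.
Cage a needs two cells with sum 4, so R4C1 = 1.
Row 5 already has 1, which forces R5C1 = 3.
Row 5 now contains 3, leaving R5C6 = 4.
Cage c's pair has sum 7, so R6C2 = 6.
6 is placed in row 6, so R6C5 = 5.
Column 2 already has 6, which forces R1C2 = 5.
Cage n's pair has sum 11, which forces R1C3 = 6.
Cage h needs sum 12; hence R1C5 = 4.
Column 6 already has 4, so R1C6 = 1.
Cage b needs sum 8, which forces R3C5 = 1.
Cage b has sum 8, leaving R3C6 = 5.
Cage j has sum 9, leaving R4C5 = 2.
Cage j has sum 9, so R4C6 = 3.
4 is placed in row 5, so R5C3 = 2.
Column 5 already has 5, which forces R5C5 = 6.
Cage d has sum 15, which forces R3C2 = 3.
5 is placed in row 3, which forces R3C3 = 4.
Row 4 now contains 3; hence R4C2 = 4.
The 4 cells of cage e must have sum 12, which forces R4C3 = 5.
Cage m's pair has sum 11, so R4C4 = 6.
Row 5 already has 6, so R5C4 = 5.
The full grid is 2 5 6 3 4 1 / 5 2 1 4 3 6 / 6 3 4 2 1 5 / 1 4 5 6 2 3 / 3 1 2 5 6 4 / 4 6 3 1 5 2.

5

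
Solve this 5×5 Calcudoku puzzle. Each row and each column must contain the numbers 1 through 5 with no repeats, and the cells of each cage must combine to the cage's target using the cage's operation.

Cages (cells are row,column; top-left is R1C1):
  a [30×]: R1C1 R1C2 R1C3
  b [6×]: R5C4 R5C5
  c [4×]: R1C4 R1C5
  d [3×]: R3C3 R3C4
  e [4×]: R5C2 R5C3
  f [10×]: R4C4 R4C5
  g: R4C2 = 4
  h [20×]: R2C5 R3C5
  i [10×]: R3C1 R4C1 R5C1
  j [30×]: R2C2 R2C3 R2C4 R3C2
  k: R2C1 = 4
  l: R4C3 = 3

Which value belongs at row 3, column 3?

1

Cage k is a single given cell, which forces R2C1 = 4.
Row 2 now contains 4; hence R2C5 = 5.
5 is placed in column 5, leaving R3C5 = 4.
G is a freebie; hence R4C2 = 4.
Cage l is a single given cell, which forces R4C3 = 3.
5 is placed in column 5, so R4C5 = 2.
4 is placed in column 2; hence R5C2 = 1.
1 is placed in row 5; hence R5C3 = 4.
2 is placed in column 5, which forces R5C5 = 3.
Cage c's pair has product 4, leaving R1C4 = 4.
4 is placed in column 5, leaving R1C5 = 1.
Cage j needs product 30; hence R3C2 = 5.
Column 3 already has 3, so R3C3 = 1.
Cage d's pair has product 3; hence R3C4 = 3.
Row 4 already has 2, so R4C4 = 5.
Row 5 now contains 3, leaving R5C4 = 2.
Cage j needs product 30, so R2C2 = 3.
Column 3 now contains 1, which forces R2C3 = 2.
Column 4 now contains 2; hence R2C4 = 1.
Row 3 already has 1; hence R3C1 = 2.
5 is placed in row 4, so R4C1 = 1.
Row 5 now contains 2, so R5C1 = 5.
Column 1 already has 5, so R1C1 = 3.
Column 2 now contains 3, leaving R1C2 = 2.
Column 3 now contains 2, leaving R1C3 = 5.
The full grid is 3 2 5 4 1 / 4 3 2 1 5 / 2 5 1 3 4 / 1 4 3 5 2 / 5 1 4 2 3.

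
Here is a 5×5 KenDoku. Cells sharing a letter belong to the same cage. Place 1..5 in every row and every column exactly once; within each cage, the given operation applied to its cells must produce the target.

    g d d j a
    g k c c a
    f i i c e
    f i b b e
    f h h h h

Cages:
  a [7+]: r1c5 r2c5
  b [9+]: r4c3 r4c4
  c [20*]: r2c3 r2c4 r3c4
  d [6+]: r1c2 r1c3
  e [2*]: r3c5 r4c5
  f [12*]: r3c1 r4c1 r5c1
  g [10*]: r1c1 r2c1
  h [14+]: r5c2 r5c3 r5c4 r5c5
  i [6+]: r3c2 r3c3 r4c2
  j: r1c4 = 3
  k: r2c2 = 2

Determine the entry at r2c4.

Cage j is given; hence r1c4 = 3.
K is a freebie, which forces r2c2 = 2.
The two cells of cage g must have product 10, leaving r1c1 = 2.
Row 1 now contains 2, leaving r1c5 = 4.
2 is placed in row 2, so r2c1 = 5.
Row 2 already has 5; hence r2c5 = 3.
Cage c needs product 20, leaving r3c4 = 5.
5 is placed in column 4, so r4c4 = 4.
4 is placed in column 4, leaving r5c4 = 2.
Row 5 now contains 2, so r5c5 = 5.
Cage c needs product 20, which forces r2c3 = 4.
4 is placed in column 4, so r2c4 = 1.
4 is placed in row 4; hence r4c3 = 5.
4 is placed in column 3, which forces r5c3 = 3.
Cage d needs two cells with sum 6, leaving r1c2 = 5.
Column 3 now contains 5; hence r1c3 = 1.
Column 3 now contains 1; hence r3c3 = 2.
Row 3 now contains 2, which forces r3c5 = 1.
Column 5 now contains 1, leaving r4c5 = 2.
Row 5 already has 3, which forces r5c2 = 4.
The 3 cells of cage f must have product 12, which forces r3c1 = 4.
Column 2 now contains 4, so r3c2 = 3.
Cage f needs product 12, leaving r4c1 = 3.
Cage i has sum 6; hence r4c2 = 1.
4 is placed in row 5; hence r5c1 = 1.
The full grid is 2 5 1 3 4 / 5 2 4 1 3 / 4 3 2 5 1 / 3 1 5 4 2 / 1 4 3 2 5.

1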